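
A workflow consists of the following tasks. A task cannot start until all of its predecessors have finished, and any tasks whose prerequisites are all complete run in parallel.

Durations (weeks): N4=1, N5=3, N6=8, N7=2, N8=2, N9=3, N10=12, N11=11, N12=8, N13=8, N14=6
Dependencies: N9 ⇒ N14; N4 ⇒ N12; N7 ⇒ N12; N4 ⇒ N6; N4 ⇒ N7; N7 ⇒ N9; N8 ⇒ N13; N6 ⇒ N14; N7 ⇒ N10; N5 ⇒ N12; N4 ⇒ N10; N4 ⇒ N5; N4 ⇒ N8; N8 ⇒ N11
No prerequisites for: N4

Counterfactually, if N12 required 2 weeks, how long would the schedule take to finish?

15

As given, the longest chain is N4→N6→N14 = 1+8+6 = 15, so the finish is 15 weeks.
N12 is off the critical path — its longest chain is 12 weeks, giving 3 of slack.
No other chain overtakes it, so the finish is 15 weeks.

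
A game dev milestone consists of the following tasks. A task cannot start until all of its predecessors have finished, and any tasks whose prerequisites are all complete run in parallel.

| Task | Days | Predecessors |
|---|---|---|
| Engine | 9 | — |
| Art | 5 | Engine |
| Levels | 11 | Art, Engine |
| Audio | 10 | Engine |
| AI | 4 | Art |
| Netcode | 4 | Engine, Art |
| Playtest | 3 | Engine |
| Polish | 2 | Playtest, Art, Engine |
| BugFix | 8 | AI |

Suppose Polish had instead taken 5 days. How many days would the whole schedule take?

26

As given, the longest chain is Engine→Art→AI→BugFix = 9+5+4+8 = 26, so the finish is 26 days.
The longest path through Polish is only 16 days, so Polish has float 10.
The critical path is still Engine→Art→AI→BugFix; finish is now 26 days.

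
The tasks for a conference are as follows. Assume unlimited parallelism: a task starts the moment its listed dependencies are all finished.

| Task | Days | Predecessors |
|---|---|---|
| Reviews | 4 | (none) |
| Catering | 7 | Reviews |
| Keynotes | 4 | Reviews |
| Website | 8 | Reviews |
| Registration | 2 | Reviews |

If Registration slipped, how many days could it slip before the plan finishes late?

Reviews→Website = 4+8 = 12 sets the makespan at 12 days.
The longest chain containing Registration totals 6 days.
So Registration can slip 12 − 6 = 6 days.

6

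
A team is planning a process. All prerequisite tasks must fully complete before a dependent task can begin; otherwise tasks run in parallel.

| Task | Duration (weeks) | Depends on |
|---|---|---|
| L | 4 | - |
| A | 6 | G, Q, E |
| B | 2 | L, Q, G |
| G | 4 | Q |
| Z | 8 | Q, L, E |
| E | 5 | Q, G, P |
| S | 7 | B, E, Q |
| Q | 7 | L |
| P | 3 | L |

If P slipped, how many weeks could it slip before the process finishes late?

L→Q→G→E→Z = 4+7+4+5+8 = 28 sets the makespan at 28 weeks.
The longest chain containing P totals 20 weeks.
Slack of P = 12 − 4 = 8 weeks.

8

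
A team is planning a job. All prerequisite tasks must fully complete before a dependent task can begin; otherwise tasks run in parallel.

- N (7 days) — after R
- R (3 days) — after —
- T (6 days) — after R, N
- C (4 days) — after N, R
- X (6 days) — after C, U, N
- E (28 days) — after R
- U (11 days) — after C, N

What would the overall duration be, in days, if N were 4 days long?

31

Critical path before the change: R→N→C→U→X = 3+7+4+11+6 = 31 giving 31 days.
N lies on that path, so at 4 days the path becomes 28 days.
New critical path: R→E = 3+28 = 31 ⇒ 31 days.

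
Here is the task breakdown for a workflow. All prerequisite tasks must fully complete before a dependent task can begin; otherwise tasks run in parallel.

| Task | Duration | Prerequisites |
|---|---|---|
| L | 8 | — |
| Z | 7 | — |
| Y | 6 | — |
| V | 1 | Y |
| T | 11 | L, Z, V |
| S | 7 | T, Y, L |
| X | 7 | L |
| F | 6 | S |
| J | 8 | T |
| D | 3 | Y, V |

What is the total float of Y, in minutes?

1

The longest chain is L→T→S→F = 8+11+7+6 = 32; overall finish 32 minutes.
Longest path through Y: 31 minutes (earliest finish 6, latest finish 7).
So Y can slip 7 − 6 = 1 minute.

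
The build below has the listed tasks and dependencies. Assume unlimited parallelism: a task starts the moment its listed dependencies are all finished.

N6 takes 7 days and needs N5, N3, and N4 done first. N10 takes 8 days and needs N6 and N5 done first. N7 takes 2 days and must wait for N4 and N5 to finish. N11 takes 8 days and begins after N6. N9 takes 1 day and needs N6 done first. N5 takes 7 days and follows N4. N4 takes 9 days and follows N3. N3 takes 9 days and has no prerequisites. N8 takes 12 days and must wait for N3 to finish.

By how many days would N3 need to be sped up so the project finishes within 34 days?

6

Current finish: 40 days; target: 34.
N3 is on every critical path, so each day cut from N3 cuts the finish by one (this holds down to a finish of 32).
Need 40 − 34 = 6 days off N3 → N3 becomes 3 days, finish becomes 34.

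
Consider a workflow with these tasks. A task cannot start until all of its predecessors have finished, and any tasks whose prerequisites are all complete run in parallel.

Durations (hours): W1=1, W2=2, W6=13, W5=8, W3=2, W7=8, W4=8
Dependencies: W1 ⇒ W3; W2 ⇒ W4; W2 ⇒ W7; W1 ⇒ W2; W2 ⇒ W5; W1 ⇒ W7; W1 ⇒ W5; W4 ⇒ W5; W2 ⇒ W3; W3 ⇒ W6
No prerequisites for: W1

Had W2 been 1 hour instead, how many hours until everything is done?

Critical path before the change: W1→W2→W4→W5 = 1+2+8+8 = 19 giving 19 hours.
W2 lies on that path, so at 1 hour the path becomes 18 hours.
That remains the longest chain; total 18 hours.

18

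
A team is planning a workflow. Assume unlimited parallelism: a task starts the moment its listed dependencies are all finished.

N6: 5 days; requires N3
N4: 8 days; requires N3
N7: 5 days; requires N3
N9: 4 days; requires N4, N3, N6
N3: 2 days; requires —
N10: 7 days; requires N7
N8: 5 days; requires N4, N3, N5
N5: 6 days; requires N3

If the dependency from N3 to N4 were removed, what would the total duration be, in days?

14

Original critical path: N3→N4→N8 = 2+8+5 = 15 ⇒ 15 days.
Without N3→N4, N4's earliest start moves from 2 to 0.
After: N3→N7→N10 = 2+5+7 = 14 → 14 days.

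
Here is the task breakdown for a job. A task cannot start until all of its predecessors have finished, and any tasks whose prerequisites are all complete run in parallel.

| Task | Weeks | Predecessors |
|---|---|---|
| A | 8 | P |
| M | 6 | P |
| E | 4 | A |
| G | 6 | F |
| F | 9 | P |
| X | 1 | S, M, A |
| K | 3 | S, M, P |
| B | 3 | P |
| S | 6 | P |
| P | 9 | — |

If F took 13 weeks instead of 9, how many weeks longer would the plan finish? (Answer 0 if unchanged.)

Actual critical path: P→F→G = 9+9+6 = 24 ⇒ 24 weeks.
F lies on that path, so at 13 weeks the path becomes 28 weeks.
No other chain overtakes it, so the finish is 28 weeks.
Change in finish: 28 − 24 = +4 weeks.

4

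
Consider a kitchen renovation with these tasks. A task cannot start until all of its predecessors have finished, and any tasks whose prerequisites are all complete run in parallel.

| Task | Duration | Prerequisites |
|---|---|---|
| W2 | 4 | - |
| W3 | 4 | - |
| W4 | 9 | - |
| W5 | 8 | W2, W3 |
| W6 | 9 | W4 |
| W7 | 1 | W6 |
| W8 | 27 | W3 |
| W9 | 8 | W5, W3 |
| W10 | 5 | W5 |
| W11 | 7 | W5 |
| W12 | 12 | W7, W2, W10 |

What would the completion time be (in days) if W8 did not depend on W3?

Before: longest chain W3→W8 = 4+27 = 31, finish 31.
Without W3→W8, W8's earliest start moves from 4 to 0.
The longest chain is now W4→W6→W7→W12 = 9+9+1+12 = 31, so the project takes 31 days.

31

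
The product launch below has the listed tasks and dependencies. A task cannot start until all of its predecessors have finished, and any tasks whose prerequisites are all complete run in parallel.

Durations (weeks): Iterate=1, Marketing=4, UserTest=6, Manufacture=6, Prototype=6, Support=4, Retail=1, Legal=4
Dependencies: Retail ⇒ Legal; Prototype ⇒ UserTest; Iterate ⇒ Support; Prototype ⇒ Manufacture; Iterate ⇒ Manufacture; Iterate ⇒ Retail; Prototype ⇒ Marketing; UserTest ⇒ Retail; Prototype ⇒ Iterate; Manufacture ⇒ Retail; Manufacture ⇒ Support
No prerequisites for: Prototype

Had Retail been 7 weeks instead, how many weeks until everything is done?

Actual critical path: Prototype→Iterate→Manufacture→Retail→Legal = 6+1+6+1+4 = 18 ⇒ 18 weeks.
Since Retail is critical, the +6 change carries straight to that chain (now 24 weeks).
That remains the longest chain; total 24 weeks.

24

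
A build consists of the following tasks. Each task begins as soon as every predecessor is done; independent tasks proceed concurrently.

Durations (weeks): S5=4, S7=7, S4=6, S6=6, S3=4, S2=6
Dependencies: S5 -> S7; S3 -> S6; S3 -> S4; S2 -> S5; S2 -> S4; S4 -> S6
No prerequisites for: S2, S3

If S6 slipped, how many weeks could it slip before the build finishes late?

0

Critical path: S2→S4→S6 = 6+6+6 = 18, so the finish is 18 weeks.
Longest path through S6: 18 weeks (earliest finish 18, latest finish 18).
So S6 can slip 18 − 18 = 0 weeks.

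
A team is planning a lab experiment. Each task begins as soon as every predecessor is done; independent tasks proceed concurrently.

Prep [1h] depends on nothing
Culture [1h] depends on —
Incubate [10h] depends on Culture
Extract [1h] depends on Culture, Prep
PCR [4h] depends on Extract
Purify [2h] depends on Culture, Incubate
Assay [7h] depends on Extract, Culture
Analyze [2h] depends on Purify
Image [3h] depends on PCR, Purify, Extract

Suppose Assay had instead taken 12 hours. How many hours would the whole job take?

16

As given, the longest chain is Culture→Incubate→Purify→Image = 1+10+2+3 = 16, so the finish is 16 hours.
The longest path through Assay is only 9 hours, so Assay has float 7.
That remains the longest chain; total 16 hours.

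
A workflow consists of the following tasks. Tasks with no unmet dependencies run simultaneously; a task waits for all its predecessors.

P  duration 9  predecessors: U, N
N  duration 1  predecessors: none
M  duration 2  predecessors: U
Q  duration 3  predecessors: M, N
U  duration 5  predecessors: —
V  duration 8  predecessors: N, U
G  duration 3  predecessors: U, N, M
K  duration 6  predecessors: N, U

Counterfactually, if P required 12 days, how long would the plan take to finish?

17

Critical path before the change: U→P = 5+9 = 14 giving 14 days.
P lies on that path, so at 12 days the path becomes 17 days.
That remains the longest chain; total 17 days.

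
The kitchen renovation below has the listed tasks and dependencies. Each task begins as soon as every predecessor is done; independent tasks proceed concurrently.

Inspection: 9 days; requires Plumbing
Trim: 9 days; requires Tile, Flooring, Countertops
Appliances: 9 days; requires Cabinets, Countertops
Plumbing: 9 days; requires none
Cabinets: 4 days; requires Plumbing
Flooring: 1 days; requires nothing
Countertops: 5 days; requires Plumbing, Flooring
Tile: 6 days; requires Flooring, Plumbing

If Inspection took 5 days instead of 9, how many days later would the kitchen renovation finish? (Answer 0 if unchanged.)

0

The binding path is Plumbing→Tile→Trim = 9+6+9 = 24; finish at 24 days.
Inspection is off the critical path — its longest chain is 18 days, giving 6 of slack.
The critical path is still Plumbing→Tile→Trim; finish is now 24 days.
Change in finish: 24 − 24 = +0 days.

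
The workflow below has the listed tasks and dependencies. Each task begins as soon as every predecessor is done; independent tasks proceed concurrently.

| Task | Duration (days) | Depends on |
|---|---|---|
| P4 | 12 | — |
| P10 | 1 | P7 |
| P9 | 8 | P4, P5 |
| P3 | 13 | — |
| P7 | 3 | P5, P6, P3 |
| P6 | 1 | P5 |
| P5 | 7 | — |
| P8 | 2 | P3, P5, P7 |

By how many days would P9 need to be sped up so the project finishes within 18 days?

Current finish: 20 days; target: 18.
P9 is on every critical path, so each day cut from P9 cuts the finish by one (this holds down to a finish of 18).
Need 20 − 18 = 2 days off P9 → P9 becomes 6 days, finish becomes 18.

2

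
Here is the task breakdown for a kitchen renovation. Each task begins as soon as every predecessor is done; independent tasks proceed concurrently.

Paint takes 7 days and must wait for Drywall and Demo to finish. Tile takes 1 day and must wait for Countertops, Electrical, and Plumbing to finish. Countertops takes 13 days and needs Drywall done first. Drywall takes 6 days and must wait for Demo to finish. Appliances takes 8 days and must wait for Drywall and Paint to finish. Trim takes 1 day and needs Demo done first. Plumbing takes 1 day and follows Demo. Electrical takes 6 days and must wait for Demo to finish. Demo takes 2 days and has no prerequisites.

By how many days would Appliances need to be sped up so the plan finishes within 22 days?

1

Current finish: 23 days; target: 22.
Appliances is on every critical path, so each day cut from Appliances cuts the finish by one (this holds down to a finish of 22).
Need 23 − 22 = 1 day off Appliances → Appliances becomes 7 days, finish becomes 22.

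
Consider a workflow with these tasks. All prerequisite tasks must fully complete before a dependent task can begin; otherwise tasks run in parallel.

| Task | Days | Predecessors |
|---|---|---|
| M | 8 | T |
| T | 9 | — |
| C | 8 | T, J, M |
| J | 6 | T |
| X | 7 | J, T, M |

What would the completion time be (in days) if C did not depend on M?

Original critical path: T→M→C = 9+8+8 = 25 ⇒ 25 days.
Without M→C, C's earliest start moves from 17 to 15.
After: T→M→X = 9+8+7 = 24 → 24 days.

24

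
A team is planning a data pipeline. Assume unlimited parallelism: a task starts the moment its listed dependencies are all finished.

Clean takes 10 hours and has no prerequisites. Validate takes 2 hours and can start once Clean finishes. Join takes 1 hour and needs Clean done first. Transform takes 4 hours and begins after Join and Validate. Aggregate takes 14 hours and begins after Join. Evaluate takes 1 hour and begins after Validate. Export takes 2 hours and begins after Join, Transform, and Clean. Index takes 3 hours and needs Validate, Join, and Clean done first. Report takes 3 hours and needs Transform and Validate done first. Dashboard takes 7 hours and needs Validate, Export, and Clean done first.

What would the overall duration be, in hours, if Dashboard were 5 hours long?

Actual critical path: Clean→Validate→Transform→Export→Dashboard = 10+2+4+2+7 = 25 ⇒ 25 hours.
Dashboard is on the critical path; changing it to 5 makes that path 23 hours.
New critical path: Clean→Join→Aggregate = 10+1+14 = 25 ⇒ 25 hours.

25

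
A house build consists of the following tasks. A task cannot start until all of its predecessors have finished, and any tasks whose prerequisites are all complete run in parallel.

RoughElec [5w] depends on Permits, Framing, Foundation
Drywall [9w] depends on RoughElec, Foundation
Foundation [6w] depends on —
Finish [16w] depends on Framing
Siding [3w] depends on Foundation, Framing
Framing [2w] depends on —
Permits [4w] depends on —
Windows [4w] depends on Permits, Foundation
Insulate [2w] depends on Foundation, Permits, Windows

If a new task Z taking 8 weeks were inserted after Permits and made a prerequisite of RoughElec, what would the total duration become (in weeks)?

Originally the schedule takes 20 weeks.
With Z inserted, RoughElec now waits for max(Permits, Framing, Foundation, Z).
New critical path: Permits→Z→RoughElec→Drywall = 4+8+5+9 = 26 ⇒ 26 weeks.

26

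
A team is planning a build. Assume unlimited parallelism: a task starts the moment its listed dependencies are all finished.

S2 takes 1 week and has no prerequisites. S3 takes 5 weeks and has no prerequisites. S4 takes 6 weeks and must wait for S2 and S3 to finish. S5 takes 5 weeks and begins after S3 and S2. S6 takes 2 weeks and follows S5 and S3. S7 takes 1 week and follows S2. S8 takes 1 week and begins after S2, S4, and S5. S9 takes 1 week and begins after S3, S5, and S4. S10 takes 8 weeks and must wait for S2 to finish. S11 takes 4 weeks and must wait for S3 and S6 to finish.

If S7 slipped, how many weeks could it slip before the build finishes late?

14

Critical path: S3→S5→S6→S11 = 5+5+2+4 = 16, so the finish is 16 weeks.
S7 finishes as early as 2 and must finish by 16.
Float = 16 − 2 = 14.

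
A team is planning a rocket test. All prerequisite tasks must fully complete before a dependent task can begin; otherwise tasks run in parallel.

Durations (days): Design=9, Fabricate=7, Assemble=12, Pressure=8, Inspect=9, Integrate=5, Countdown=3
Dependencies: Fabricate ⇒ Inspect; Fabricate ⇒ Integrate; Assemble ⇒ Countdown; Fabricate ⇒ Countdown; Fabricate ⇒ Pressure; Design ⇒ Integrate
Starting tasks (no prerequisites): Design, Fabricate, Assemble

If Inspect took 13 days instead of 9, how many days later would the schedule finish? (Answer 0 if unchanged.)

The binding path is Fabricate→Inspect = 7+9 = 16; finish at 16 days.
Inspect lies on that path, so at 13 days the path becomes 20 days.
That remains the longest chain; total 20 days.
Change in finish: 20 − 16 = +4 days.

4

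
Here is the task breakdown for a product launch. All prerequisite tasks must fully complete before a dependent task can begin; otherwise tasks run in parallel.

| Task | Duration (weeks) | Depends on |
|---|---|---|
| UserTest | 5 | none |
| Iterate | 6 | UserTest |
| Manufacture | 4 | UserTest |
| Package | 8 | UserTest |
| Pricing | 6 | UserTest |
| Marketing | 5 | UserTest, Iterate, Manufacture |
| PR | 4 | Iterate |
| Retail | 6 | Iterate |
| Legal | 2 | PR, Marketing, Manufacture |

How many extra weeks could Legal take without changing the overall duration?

Critical path: UserTest→Iterate→Marketing→Legal = 5+6+5+2 = 18, so the finish is 18 weeks.
Longest path through Legal: 18 weeks (earliest finish 18, latest finish 18).
So Legal can slip 18 − 18 = 0 weeks.

0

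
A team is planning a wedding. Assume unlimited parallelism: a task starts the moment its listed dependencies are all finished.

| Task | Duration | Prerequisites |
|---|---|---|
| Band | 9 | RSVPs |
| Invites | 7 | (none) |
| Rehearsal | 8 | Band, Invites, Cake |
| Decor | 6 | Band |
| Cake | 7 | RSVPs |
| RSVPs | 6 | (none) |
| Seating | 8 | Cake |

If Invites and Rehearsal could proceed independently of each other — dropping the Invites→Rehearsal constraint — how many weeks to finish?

With the dependency in place, RSVPs→Band→Rehearsal = 6+9+8 = 23 sets the finish at 23 weeks.
Dropping Invites→Rehearsal doesn't change Rehearsal's earliest start (15); another predecessor still binds.
After: RSVPs→Band→Rehearsal = 6+9+8 = 23 → 23 weeks.

23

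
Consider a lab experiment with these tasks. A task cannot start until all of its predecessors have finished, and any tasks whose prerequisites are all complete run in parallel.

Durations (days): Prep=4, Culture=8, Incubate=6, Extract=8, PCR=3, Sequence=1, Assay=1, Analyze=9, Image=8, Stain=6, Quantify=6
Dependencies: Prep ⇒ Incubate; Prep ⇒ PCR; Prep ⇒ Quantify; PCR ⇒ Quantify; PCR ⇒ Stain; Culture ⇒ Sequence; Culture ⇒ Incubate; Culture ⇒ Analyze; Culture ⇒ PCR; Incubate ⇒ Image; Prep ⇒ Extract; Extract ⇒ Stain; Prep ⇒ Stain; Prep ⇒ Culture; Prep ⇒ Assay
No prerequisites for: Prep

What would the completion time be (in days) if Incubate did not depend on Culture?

With the dependency in place, Prep→Culture→Incubate→Image = 4+8+6+8 = 26 sets the finish at 26 days.
Without Culture→Incubate, Incubate's earliest start moves from 12 to 4.
After: Prep→Culture→PCR→Stain = 4+8+3+6 = 21 → 21 days.

21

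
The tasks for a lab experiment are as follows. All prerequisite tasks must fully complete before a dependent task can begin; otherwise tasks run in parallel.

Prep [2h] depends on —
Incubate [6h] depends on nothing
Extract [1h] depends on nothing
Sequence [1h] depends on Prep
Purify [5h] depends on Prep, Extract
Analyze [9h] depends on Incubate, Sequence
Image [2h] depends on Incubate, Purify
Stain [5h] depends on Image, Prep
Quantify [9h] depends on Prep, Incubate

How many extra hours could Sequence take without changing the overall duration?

3

Critical path: Incubate→Analyze = 6+9 = 15, so the finish is 15 hours.
Sequence finishes as early as 3 and must finish by 6.
Float = 15 − 12 = 3.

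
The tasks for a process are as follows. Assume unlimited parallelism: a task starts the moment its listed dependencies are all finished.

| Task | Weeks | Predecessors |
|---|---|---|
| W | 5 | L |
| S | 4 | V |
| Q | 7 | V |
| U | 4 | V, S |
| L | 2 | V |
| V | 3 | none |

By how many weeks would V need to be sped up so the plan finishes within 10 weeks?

1

Current finish: 11 weeks; target: 10.
V is on every critical path, so each week cut from V cuts the finish by one (this holds down to a finish of 9).
Need 11 − 10 = 1 week off V → V becomes 2 weeks, finish becomes 10.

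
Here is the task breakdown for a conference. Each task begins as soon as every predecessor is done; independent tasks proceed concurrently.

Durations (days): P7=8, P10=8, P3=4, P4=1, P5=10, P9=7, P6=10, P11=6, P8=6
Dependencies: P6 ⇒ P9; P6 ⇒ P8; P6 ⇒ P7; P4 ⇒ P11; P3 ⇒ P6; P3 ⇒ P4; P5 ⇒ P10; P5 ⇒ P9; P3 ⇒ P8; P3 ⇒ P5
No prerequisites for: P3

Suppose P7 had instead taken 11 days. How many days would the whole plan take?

As given, the longest chain is P3→P6→P7 = 4+10+8 = 22, so the finish is 22 days.
P7 is on the critical path; changing it to 11 makes that path 25 days.
No other chain overtakes it, so the finish is 25 days.

25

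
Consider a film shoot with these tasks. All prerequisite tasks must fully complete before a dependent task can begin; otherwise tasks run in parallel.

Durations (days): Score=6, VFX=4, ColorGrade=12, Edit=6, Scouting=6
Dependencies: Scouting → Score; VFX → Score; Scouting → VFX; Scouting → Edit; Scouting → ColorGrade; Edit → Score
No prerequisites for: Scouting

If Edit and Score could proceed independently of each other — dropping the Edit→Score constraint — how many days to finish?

18

With the dependency in place, Scouting→Edit→Score = 6+6+6 = 18 sets the finish at 18 days.
Without Edit→Score, Score's earliest start moves from 12 to 10.
The longest chain is now Scouting→ColorGrade = 6+12 = 18, so the project takes 18 days.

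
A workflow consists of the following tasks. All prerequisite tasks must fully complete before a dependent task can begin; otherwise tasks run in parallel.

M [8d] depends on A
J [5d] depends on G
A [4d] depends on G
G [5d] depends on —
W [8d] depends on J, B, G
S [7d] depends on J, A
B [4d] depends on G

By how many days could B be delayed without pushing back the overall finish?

1

Critical path: G→J→W = 5+5+8 = 18, so the finish is 18 days.
B finishes as early as 9 and must finish by 10.
Slack of B = 6 − 5 = 1 day.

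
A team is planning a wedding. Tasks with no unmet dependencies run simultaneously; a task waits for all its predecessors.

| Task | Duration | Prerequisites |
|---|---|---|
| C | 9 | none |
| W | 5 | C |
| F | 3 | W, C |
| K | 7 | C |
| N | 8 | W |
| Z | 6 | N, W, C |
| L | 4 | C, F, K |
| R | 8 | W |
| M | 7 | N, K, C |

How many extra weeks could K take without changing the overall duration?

6

C→W→N→M = 9+5+8+7 = 29 sets the makespan at 29 weeks.
The longest chain containing K totals 23 weeks.
Float = 29 − 23 = 6.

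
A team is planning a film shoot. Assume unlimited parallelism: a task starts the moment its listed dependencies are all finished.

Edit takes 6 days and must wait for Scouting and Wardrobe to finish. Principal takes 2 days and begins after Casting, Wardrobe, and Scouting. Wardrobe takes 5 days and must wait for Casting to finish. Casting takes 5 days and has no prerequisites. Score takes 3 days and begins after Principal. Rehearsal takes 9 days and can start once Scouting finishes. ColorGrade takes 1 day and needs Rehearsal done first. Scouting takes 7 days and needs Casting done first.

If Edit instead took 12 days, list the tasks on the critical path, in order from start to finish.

The binding path is Casting→Scouting→Rehearsal→ColorGrade = 5+7+9+1 = 22; finish at 22 days.
Edit is off the critical path — its longest chain is 18 days, giving 4 of slack.
The binding chain switches to Casting→Scouting→Edit = 5+7+12 = 24; finish 24 days.

Casting, Scouting, Edit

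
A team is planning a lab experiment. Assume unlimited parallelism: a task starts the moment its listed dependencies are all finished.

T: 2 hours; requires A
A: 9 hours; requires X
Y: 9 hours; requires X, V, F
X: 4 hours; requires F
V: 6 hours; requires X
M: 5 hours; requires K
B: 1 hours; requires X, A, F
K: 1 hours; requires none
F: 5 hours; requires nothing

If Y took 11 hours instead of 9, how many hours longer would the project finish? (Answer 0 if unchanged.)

Actual critical path: F→X→V→Y = 5+4+6+9 = 24 ⇒ 24 hours.
Since Y is critical, the +2 change carries straight to that chain (now 26 hours).
No other chain overtakes it, so the finish is 26 hours.
Change in finish: 26 − 24 = +2 hours.

2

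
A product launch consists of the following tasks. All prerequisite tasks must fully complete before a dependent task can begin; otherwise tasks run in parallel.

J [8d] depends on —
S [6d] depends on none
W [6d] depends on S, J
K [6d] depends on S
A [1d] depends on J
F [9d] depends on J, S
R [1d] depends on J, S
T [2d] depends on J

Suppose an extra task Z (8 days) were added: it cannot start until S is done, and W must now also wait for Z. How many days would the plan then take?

Originally the plan takes 17 days.
With Z inserted, W now waits for max(S, J, Z).
New critical path: S→Z→W = 6+8+6 = 20 ⇒ 20 days.

20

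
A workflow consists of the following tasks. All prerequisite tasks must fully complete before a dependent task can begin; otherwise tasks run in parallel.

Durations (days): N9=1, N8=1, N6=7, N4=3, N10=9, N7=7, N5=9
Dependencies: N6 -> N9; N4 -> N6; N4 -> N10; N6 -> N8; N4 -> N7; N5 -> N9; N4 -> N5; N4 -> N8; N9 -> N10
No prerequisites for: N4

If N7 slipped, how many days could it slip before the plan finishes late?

N4→N5→N9→N10 = 3+9+1+9 = 22 sets the makespan at 22 days.
Longest path through N7: 10 days (earliest finish 10, latest finish 22).
Float = 22 − 10 = 12.

12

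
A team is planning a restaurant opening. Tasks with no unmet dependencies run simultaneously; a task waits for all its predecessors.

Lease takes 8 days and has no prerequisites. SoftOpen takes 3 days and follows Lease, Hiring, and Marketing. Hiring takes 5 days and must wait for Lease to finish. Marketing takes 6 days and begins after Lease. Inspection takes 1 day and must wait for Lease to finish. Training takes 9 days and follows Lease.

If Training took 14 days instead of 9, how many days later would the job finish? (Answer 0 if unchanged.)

5

Critical path before the change: Lease→Training = 8+9 = 17 giving 17 days.
Since Training is critical, the +5 change carries straight to that chain (now 22 days).
The critical path is still Lease→Training; finish is now 22 days.
Change in finish: 22 − 17 = +5 days.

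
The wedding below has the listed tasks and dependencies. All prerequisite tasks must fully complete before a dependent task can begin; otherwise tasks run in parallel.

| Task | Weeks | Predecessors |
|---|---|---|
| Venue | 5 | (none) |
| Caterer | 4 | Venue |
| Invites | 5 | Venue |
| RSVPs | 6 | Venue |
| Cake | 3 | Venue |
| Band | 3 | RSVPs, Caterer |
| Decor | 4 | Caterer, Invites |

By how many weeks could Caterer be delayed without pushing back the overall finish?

1

The longest chain is Venue→Invites→Decor = 5+5+4 = 14; overall finish 14 weeks.
The longest chain containing Caterer totals 13 weeks.
Slack of Caterer = 6 − 5 = 1 week.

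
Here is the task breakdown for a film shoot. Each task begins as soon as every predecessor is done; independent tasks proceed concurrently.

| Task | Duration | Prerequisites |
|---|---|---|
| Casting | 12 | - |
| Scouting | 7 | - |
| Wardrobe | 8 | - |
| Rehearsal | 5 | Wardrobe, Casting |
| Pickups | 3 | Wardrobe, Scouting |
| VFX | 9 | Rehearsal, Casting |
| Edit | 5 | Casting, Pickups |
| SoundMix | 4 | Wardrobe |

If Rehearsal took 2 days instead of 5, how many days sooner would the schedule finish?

As given, the longest chain is Casting→Rehearsal→VFX = 12+5+9 = 26, so the finish is 26 days.
Rehearsal is on the critical path; changing it to 2 makes that path 23 days.
That remains the longest chain; total 23 days.
Change in finish: 23 − 26 = -3 days.

3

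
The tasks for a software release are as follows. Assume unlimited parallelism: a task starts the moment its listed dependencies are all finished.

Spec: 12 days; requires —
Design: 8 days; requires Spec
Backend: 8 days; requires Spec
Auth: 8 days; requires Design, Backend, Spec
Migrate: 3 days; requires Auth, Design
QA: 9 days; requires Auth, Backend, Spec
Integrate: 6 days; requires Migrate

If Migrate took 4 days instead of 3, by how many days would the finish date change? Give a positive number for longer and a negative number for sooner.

Actual critical path: Spec→Design→Auth→Migrate→Integrate = 12+8+8+3+6 = 37 ⇒ 37 days.
Migrate lies on that path, so at 4 days the path becomes 38 days.
No other chain overtakes it, so the finish is 38 days.
Change in finish: 38 − 37 = +1 days.

1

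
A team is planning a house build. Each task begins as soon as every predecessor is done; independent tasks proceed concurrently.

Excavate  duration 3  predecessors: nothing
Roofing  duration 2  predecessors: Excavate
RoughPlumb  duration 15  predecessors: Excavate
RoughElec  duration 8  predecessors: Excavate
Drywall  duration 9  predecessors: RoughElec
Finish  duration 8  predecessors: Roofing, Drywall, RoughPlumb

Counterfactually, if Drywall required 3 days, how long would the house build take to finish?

26

Actual critical path: Excavate→RoughElec→Drywall→Finish = 3+8+9+8 = 28 ⇒ 28 days.
Drywall is on the critical path; changing it to 3 makes that path 22 days.
Now Excavate→RoughPlumb→Finish = 3+15+8 = 26 is longest, so the finish becomes 26 days.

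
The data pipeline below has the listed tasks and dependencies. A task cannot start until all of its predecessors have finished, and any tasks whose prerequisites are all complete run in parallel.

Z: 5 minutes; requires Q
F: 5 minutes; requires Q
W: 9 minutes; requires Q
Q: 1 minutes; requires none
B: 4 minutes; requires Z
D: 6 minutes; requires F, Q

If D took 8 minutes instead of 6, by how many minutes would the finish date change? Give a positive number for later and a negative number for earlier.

2

Actual critical path: Q→F→D = 1+5+6 = 12 ⇒ 12 minutes.
D is on the critical path; changing it to 8 makes that path 14 minutes.
That remains the longest chain; total 14 minutes.
Change in finish: 14 − 12 = +2 minutes.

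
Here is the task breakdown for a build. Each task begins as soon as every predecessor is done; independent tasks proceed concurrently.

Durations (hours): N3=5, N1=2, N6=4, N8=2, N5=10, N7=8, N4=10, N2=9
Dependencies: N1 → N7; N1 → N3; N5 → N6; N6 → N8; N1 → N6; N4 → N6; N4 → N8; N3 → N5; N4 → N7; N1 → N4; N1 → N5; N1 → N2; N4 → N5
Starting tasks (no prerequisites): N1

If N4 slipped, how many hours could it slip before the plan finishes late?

Critical path: N1→N4→N5→N6→N8 = 2+10+10+4+2 = 28, so the finish is 28 hours.
Longest path through N4: 28 hours (earliest finish 12, latest finish 12).
Slack of N4 = 2 − 2 = 0 hours.

0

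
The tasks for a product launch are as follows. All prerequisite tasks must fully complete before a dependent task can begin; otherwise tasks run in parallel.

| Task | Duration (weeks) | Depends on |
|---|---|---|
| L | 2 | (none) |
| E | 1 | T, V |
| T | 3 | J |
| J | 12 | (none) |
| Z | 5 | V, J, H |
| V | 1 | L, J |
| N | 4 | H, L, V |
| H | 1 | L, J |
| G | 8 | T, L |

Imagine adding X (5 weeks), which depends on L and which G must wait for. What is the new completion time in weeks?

Originally the plan takes 23 weeks.
With X inserted, G now waits for max(T, L, X).
New critical path: J→T→G = 12+3+8 = 23 ⇒ 23 weeks.

23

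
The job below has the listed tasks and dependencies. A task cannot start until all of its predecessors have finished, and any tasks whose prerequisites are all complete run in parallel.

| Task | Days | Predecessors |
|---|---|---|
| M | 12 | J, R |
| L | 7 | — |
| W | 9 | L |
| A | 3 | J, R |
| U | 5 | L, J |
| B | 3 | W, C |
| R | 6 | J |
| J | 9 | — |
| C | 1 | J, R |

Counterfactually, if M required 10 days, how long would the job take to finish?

Baseline: J→R→M = 9+6+12 = 27 → 27 days.
M lies on that path, so at 10 days the path becomes 25 days.
That remains the longest chain; total 25 days.

25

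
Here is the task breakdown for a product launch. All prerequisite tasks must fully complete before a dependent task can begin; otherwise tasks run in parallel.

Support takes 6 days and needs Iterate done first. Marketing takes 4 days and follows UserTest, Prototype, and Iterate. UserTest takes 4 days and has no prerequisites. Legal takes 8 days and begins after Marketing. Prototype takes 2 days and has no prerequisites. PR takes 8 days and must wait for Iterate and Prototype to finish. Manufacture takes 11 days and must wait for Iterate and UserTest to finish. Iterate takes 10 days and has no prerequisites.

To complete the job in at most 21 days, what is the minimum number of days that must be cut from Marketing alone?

1

Current finish: 22 days; target: 21.
Marketing is on every critical path, so each day cut from Marketing cuts the finish by one (this holds down to a finish of 21).
Need 22 − 21 = 1 day off Marketing → Marketing becomes 3 days, finish becomes 21.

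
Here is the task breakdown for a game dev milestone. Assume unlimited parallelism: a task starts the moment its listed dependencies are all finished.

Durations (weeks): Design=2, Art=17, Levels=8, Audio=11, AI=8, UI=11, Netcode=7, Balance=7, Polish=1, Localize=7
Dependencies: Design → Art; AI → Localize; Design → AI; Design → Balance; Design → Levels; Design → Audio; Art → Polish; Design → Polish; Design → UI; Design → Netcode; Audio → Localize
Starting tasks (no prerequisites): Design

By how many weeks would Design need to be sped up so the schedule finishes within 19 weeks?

1

Current finish: 20 weeks; target: 19.
Design is on every critical path, so each week cut from Design cuts the finish by one (this holds down to a finish of 19).
Need 20 − 19 = 1 week off Design → Design becomes 1 week, finish becomes 19.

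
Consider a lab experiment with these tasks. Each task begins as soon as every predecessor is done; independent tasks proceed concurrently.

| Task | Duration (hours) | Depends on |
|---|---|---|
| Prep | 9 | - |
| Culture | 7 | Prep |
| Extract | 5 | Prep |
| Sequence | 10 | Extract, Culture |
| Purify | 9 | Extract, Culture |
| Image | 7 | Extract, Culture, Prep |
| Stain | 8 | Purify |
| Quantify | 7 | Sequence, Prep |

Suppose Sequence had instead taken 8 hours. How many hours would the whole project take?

33

Actual critical path: Prep→Culture→Sequence→Quantify = 9+7+10+7 = 33 ⇒ 33 hours.
Since Sequence is critical, the -2 change carries straight to that chain (now 31 hours).
The binding chain switches to Prep→Culture→Purify→Stain = 9+7+9+8 = 33; finish 33 hours.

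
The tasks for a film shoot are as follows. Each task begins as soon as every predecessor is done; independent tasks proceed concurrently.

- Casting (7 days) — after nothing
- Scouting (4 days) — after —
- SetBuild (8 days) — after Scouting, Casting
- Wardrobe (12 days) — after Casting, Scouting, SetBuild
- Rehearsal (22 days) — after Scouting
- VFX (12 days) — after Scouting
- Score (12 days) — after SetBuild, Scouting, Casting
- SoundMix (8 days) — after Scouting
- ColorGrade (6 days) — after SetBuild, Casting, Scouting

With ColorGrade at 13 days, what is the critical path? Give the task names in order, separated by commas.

Casting, SetBuild, ColorGrade

Baseline: Casting→SetBuild→Wardrobe = 7+8+12 = 27 → 27 days.
ColorGrade has 6 days of float (longest path through it is 21).
Now Casting→SetBuild→ColorGrade = 7+8+13 = 28 is longest, so the finish becomes 28 days.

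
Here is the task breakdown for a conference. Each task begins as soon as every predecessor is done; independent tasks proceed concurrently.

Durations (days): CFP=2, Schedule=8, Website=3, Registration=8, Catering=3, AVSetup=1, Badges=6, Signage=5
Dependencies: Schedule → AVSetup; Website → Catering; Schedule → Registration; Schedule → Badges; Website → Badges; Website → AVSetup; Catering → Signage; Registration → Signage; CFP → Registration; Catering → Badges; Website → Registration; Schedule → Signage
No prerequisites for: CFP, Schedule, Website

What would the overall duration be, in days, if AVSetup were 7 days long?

The binding path is Schedule→Registration→Signage = 8+8+5 = 21; finish at 21 days.
AVSetup has 12 days of float (longest path through it is 9).
No other chain overtakes it, so the finish is 21 days.

21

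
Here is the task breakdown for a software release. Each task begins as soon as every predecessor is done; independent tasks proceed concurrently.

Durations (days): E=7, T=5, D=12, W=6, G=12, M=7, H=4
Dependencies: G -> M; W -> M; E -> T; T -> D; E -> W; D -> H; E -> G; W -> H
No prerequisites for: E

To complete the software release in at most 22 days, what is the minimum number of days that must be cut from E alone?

6

Current finish: 28 days; target: 22.
E is on every critical path, so each day cut from E cuts the finish by one (this holds down to a finish of 22).
Need 28 − 22 = 6 days off E → E becomes 1 day, finish becomes 22.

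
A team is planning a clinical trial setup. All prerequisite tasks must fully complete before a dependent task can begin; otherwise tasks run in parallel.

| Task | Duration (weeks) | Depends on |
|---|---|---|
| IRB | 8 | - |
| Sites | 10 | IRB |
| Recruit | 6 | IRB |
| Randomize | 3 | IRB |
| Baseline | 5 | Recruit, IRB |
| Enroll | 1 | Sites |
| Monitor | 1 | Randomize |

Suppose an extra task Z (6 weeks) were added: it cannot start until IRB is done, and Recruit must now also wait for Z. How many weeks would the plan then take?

Originally the plan takes 19 weeks.
With Z inserted, Recruit now waits for max(IRB, Z).
New critical path: IRB→Z→Recruit→Baseline = 8+6+6+5 = 25 ⇒ 25 weeks.

25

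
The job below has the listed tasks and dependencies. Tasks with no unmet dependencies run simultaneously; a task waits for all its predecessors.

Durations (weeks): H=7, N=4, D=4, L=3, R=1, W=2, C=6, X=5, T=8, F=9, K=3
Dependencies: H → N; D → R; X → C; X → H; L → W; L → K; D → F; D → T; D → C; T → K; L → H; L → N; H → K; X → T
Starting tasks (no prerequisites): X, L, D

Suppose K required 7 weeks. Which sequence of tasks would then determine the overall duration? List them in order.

X, T, K

Critical path before the change: X→T→K = 5+8+3 = 16 giving 16 weeks.
K lies on that path, so at 7 weeks the path becomes 20 weeks.
No other chain overtakes it, so the finish is 20 weeks.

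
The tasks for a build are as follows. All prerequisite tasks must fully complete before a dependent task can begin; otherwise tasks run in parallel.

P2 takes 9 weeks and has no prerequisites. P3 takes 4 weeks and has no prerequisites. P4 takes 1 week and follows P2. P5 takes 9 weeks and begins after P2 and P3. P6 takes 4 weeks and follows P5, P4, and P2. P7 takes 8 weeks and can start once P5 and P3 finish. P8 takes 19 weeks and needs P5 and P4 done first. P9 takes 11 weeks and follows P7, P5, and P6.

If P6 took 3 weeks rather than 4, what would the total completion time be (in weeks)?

As given, the longest chain is P2→P5→P7→P9 = 9+9+8+11 = 37, so the finish is 37 weeks.
The longest path through P6 is only 33 weeks, so P6 has float 4.
No other chain overtakes it, so the finish is 37 weeks.

37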